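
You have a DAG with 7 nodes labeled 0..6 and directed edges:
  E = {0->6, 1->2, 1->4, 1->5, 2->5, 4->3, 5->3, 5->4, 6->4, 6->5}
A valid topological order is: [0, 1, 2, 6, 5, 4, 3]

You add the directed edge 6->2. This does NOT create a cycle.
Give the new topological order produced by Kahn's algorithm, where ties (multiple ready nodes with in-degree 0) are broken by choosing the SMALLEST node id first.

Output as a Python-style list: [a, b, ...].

Old toposort: [0, 1, 2, 6, 5, 4, 3]
Added edge: 6->2
Position of 6 (3) > position of 2 (2). Must reorder: 6 must now come before 2.
Run Kahn's algorithm (break ties by smallest node id):
  initial in-degrees: [0, 0, 2, 2, 3, 3, 1]
  ready (indeg=0): [0, 1]
  pop 0: indeg[6]->0 | ready=[1, 6] | order so far=[0]
  pop 1: indeg[2]->1; indeg[4]->2; indeg[5]->2 | ready=[6] | order so far=[0, 1]
  pop 6: indeg[2]->0; indeg[4]->1; indeg[5]->1 | ready=[2] | order so far=[0, 1, 6]
  pop 2: indeg[5]->0 | ready=[5] | order so far=[0, 1, 6, 2]
  pop 5: indeg[3]->1; indeg[4]->0 | ready=[4] | order so far=[0, 1, 6, 2, 5]
  pop 4: indeg[3]->0 | ready=[3] | order so far=[0, 1, 6, 2, 5, 4]
  pop 3: no out-edges | ready=[] | order so far=[0, 1, 6, 2, 5, 4, 3]
  Result: [0, 1, 6, 2, 5, 4, 3]

Answer: [0, 1, 6, 2, 5, 4, 3]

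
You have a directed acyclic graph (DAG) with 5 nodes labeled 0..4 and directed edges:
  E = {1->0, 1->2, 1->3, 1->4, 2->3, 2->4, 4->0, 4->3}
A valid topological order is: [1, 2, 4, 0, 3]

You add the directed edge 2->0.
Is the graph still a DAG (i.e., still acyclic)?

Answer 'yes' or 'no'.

Given toposort: [1, 2, 4, 0, 3]
Position of 2: index 1; position of 0: index 3
New edge 2->0: forward
Forward edge: respects the existing order. Still a DAG, same toposort still valid.
Still a DAG? yes

Answer: yes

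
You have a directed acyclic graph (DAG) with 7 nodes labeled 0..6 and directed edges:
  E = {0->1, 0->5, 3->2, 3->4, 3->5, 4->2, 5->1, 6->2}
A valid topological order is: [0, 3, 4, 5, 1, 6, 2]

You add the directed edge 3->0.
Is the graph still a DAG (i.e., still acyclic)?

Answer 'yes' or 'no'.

Answer: yes

Derivation:
Given toposort: [0, 3, 4, 5, 1, 6, 2]
Position of 3: index 1; position of 0: index 0
New edge 3->0: backward (u after v in old order)
Backward edge: old toposort is now invalid. Check if this creates a cycle.
Does 0 already reach 3? Reachable from 0: [0, 1, 5]. NO -> still a DAG (reorder needed).
Still a DAG? yes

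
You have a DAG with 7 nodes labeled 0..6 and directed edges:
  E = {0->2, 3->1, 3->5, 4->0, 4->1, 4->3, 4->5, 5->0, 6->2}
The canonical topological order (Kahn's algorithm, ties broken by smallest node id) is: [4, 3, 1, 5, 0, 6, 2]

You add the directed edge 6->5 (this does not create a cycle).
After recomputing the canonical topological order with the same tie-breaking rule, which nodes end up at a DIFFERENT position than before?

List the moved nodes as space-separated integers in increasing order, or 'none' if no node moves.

Old toposort: [4, 3, 1, 5, 0, 6, 2]
Added edge 6->5
Recompute Kahn (smallest-id tiebreak):
  initial in-degrees: [2, 2, 2, 1, 0, 3, 0]
  ready (indeg=0): [4, 6]
  pop 4: indeg[0]->1; indeg[1]->1; indeg[3]->0; indeg[5]->2 | ready=[3, 6] | order so far=[4]
  pop 3: indeg[1]->0; indeg[5]->1 | ready=[1, 6] | order so far=[4, 3]
  pop 1: no out-edges | ready=[6] | order so far=[4, 3, 1]
  pop 6: indeg[2]->1; indeg[5]->0 | ready=[5] | order so far=[4, 3, 1, 6]
  pop 5: indeg[0]->0 | ready=[0] | order so far=[4, 3, 1, 6, 5]
  pop 0: indeg[2]->0 | ready=[2] | order so far=[4, 3, 1, 6, 5, 0]
  pop 2: no out-edges | ready=[] | order so far=[4, 3, 1, 6, 5, 0, 2]
New canonical toposort: [4, 3, 1, 6, 5, 0, 2]
Compare positions:
  Node 0: index 4 -> 5 (moved)
  Node 1: index 2 -> 2 (same)
  Node 2: index 6 -> 6 (same)
  Node 3: index 1 -> 1 (same)
  Node 4: index 0 -> 0 (same)
  Node 5: index 3 -> 4 (moved)
  Node 6: index 5 -> 3 (moved)
Nodes that changed position: 0 5 6

Answer: 0 5 6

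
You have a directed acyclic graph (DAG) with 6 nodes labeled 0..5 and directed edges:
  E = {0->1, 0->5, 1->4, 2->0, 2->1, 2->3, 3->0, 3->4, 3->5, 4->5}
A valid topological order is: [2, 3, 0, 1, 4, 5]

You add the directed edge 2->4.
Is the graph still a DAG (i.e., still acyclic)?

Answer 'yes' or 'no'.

Answer: yes

Derivation:
Given toposort: [2, 3, 0, 1, 4, 5]
Position of 2: index 0; position of 4: index 4
New edge 2->4: forward
Forward edge: respects the existing order. Still a DAG, same toposort still valid.
Still a DAG? yes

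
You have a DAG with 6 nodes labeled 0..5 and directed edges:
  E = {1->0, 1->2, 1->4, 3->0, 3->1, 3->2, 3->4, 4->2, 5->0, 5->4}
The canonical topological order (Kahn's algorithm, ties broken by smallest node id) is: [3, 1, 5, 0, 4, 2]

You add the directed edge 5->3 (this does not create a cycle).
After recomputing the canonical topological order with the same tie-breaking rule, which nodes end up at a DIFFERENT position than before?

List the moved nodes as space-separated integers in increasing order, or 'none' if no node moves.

Answer: 1 3 5

Derivation:
Old toposort: [3, 1, 5, 0, 4, 2]
Added edge 5->3
Recompute Kahn (smallest-id tiebreak):
  initial in-degrees: [3, 1, 3, 1, 3, 0]
  ready (indeg=0): [5]
  pop 5: indeg[0]->2; indeg[3]->0; indeg[4]->2 | ready=[3] | order so far=[5]
  pop 3: indeg[0]->1; indeg[1]->0; indeg[2]->2; indeg[4]->1 | ready=[1] | order so far=[5, 3]
  pop 1: indeg[0]->0; indeg[2]->1; indeg[4]->0 | ready=[0, 4] | order so far=[5, 3, 1]
  pop 0: no out-edges | ready=[4] | order so far=[5, 3, 1, 0]
  pop 4: indeg[2]->0 | ready=[2] | order so far=[5, 3, 1, 0, 4]
  pop 2: no out-edges | ready=[] | order so far=[5, 3, 1, 0, 4, 2]
New canonical toposort: [5, 3, 1, 0, 4, 2]
Compare positions:
  Node 0: index 3 -> 3 (same)
  Node 1: index 1 -> 2 (moved)
  Node 2: index 5 -> 5 (same)
  Node 3: index 0 -> 1 (moved)
  Node 4: index 4 -> 4 (same)
  Node 5: index 2 -> 0 (moved)
Nodes that changed position: 1 3 5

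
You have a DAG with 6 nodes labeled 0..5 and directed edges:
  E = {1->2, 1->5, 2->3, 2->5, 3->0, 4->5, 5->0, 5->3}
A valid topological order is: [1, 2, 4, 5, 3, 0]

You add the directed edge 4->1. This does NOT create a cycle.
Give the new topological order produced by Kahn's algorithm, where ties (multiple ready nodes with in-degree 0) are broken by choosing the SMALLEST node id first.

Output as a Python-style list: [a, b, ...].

Old toposort: [1, 2, 4, 5, 3, 0]
Added edge: 4->1
Position of 4 (2) > position of 1 (0). Must reorder: 4 must now come before 1.
Run Kahn's algorithm (break ties by smallest node id):
  initial in-degrees: [2, 1, 1, 2, 0, 3]
  ready (indeg=0): [4]
  pop 4: indeg[1]->0; indeg[5]->2 | ready=[1] | order so far=[4]
  pop 1: indeg[2]->0; indeg[5]->1 | ready=[2] | order so far=[4, 1]
  pop 2: indeg[3]->1; indeg[5]->0 | ready=[5] | order so far=[4, 1, 2]
  pop 5: indeg[0]->1; indeg[3]->0 | ready=[3] | order so far=[4, 1, 2, 5]
  pop 3: indeg[0]->0 | ready=[0] | order so far=[4, 1, 2, 5, 3]
  pop 0: no out-edges | ready=[] | order so far=[4, 1, 2, 5, 3, 0]
  Result: [4, 1, 2, 5, 3, 0]

Answer: [4, 1, 2, 5, 3, 0]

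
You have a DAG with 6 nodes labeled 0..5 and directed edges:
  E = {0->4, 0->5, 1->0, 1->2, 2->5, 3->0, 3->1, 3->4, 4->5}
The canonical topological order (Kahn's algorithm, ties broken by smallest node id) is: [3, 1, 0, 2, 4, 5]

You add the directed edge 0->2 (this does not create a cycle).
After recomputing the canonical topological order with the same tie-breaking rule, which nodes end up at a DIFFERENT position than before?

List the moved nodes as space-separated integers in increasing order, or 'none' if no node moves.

Answer: none

Derivation:
Old toposort: [3, 1, 0, 2, 4, 5]
Added edge 0->2
Recompute Kahn (smallest-id tiebreak):
  initial in-degrees: [2, 1, 2, 0, 2, 3]
  ready (indeg=0): [3]
  pop 3: indeg[0]->1; indeg[1]->0; indeg[4]->1 | ready=[1] | order so far=[3]
  pop 1: indeg[0]->0; indeg[2]->1 | ready=[0] | order so far=[3, 1]
  pop 0: indeg[2]->0; indeg[4]->0; indeg[5]->2 | ready=[2, 4] | order so far=[3, 1, 0]
  pop 2: indeg[5]->1 | ready=[4] | order so far=[3, 1, 0, 2]
  pop 4: indeg[5]->0 | ready=[5] | order so far=[3, 1, 0, 2, 4]
  pop 5: no out-edges | ready=[] | order so far=[3, 1, 0, 2, 4, 5]
New canonical toposort: [3, 1, 0, 2, 4, 5]
Compare positions:
  Node 0: index 2 -> 2 (same)
  Node 1: index 1 -> 1 (same)
  Node 2: index 3 -> 3 (same)
  Node 3: index 0 -> 0 (same)
  Node 4: index 4 -> 4 (same)
  Node 5: index 5 -> 5 (same)
Nodes that changed position: none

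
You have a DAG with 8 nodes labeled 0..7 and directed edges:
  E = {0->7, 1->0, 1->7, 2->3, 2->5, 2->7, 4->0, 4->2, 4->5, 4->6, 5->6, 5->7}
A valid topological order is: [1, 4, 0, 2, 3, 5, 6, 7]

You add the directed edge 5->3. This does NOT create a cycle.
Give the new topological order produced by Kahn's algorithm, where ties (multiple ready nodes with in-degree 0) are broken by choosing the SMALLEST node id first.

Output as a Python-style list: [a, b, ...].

Old toposort: [1, 4, 0, 2, 3, 5, 6, 7]
Added edge: 5->3
Position of 5 (5) > position of 3 (4). Must reorder: 5 must now come before 3.
Run Kahn's algorithm (break ties by smallest node id):
  initial in-degrees: [2, 0, 1, 2, 0, 2, 2, 4]
  ready (indeg=0): [1, 4]
  pop 1: indeg[0]->1; indeg[7]->3 | ready=[4] | order so far=[1]
  pop 4: indeg[0]->0; indeg[2]->0; indeg[5]->1; indeg[6]->1 | ready=[0, 2] | order so far=[1, 4]
  pop 0: indeg[7]->2 | ready=[2] | order so far=[1, 4, 0]
  pop 2: indeg[3]->1; indeg[5]->0; indeg[7]->1 | ready=[5] | order so far=[1, 4, 0, 2]
  pop 5: indeg[3]->0; indeg[6]->0; indeg[7]->0 | ready=[3, 6, 7] | order so far=[1, 4, 0, 2, 5]
  pop 3: no out-edges | ready=[6, 7] | order so far=[1, 4, 0, 2, 5, 3]
  pop 6: no out-edges | ready=[7] | order so far=[1, 4, 0, 2, 5, 3, 6]
  pop 7: no out-edges | ready=[] | order so far=[1, 4, 0, 2, 5, 3, 6, 7]
  Result: [1, 4, 0, 2, 5, 3, 6, 7]

Answer: [1, 4, 0, 2, 5, 3, 6, 7]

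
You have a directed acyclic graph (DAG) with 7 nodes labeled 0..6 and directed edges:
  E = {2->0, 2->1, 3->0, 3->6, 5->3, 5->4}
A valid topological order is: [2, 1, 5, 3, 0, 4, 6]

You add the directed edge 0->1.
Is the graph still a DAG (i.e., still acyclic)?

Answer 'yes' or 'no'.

Answer: yes

Derivation:
Given toposort: [2, 1, 5, 3, 0, 4, 6]
Position of 0: index 4; position of 1: index 1
New edge 0->1: backward (u after v in old order)
Backward edge: old toposort is now invalid. Check if this creates a cycle.
Does 1 already reach 0? Reachable from 1: [1]. NO -> still a DAG (reorder needed).
Still a DAG? yes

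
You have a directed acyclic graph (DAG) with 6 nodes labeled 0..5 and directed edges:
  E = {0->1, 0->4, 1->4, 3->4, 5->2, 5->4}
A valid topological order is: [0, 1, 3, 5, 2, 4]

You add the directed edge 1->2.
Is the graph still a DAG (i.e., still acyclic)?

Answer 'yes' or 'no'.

Answer: yes

Derivation:
Given toposort: [0, 1, 3, 5, 2, 4]
Position of 1: index 1; position of 2: index 4
New edge 1->2: forward
Forward edge: respects the existing order. Still a DAG, same toposort still valid.
Still a DAG? yes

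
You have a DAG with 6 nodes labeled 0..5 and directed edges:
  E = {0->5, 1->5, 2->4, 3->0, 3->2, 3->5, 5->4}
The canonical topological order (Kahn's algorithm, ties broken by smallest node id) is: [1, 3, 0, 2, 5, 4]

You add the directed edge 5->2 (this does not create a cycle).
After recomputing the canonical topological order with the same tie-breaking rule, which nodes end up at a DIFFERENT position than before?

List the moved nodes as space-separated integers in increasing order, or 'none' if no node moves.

Answer: 2 5

Derivation:
Old toposort: [1, 3, 0, 2, 5, 4]
Added edge 5->2
Recompute Kahn (smallest-id tiebreak):
  initial in-degrees: [1, 0, 2, 0, 2, 3]
  ready (indeg=0): [1, 3]
  pop 1: indeg[5]->2 | ready=[3] | order so far=[1]
  pop 3: indeg[0]->0; indeg[2]->1; indeg[5]->1 | ready=[0] | order so far=[1, 3]
  pop 0: indeg[5]->0 | ready=[5] | order so far=[1, 3, 0]
  pop 5: indeg[2]->0; indeg[4]->1 | ready=[2] | order so far=[1, 3, 0, 5]
  pop 2: indeg[4]->0 | ready=[4] | order so far=[1, 3, 0, 5, 2]
  pop 4: no out-edges | ready=[] | order so far=[1, 3, 0, 5, 2, 4]
New canonical toposort: [1, 3, 0, 5, 2, 4]
Compare positions:
  Node 0: index 2 -> 2 (same)
  Node 1: index 0 -> 0 (same)
  Node 2: index 3 -> 4 (moved)
  Node 3: index 1 -> 1 (same)
  Node 4: index 5 -> 5 (same)
  Node 5: index 4 -> 3 (moved)
Nodes that changed position: 2 5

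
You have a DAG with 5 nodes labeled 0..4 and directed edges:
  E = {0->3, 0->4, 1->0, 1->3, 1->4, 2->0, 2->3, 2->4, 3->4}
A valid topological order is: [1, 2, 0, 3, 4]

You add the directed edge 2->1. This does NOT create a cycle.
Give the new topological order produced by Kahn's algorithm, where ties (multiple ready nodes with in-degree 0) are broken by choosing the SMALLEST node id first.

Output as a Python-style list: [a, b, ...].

Answer: [2, 1, 0, 3, 4]

Derivation:
Old toposort: [1, 2, 0, 3, 4]
Added edge: 2->1
Position of 2 (1) > position of 1 (0). Must reorder: 2 must now come before 1.
Run Kahn's algorithm (break ties by smallest node id):
  initial in-degrees: [2, 1, 0, 3, 4]
  ready (indeg=0): [2]
  pop 2: indeg[0]->1; indeg[1]->0; indeg[3]->2; indeg[4]->3 | ready=[1] | order so far=[2]
  pop 1: indeg[0]->0; indeg[3]->1; indeg[4]->2 | ready=[0] | order so far=[2, 1]
  pop 0: indeg[3]->0; indeg[4]->1 | ready=[3] | order so far=[2, 1, 0]
  pop 3: indeg[4]->0 | ready=[4] | order so far=[2, 1, 0, 3]
  pop 4: no out-edges | ready=[] | order so far=[2, 1, 0, 3, 4]
  Result: [2, 1, 0, 3, 4]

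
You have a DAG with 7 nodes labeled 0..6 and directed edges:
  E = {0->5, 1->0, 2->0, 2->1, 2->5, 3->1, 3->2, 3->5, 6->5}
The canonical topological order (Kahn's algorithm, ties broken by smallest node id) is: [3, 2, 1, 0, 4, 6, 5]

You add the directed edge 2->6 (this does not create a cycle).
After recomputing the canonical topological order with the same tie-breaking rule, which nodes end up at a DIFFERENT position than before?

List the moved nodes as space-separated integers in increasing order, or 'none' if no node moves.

Answer: none

Derivation:
Old toposort: [3, 2, 1, 0, 4, 6, 5]
Added edge 2->6
Recompute Kahn (smallest-id tiebreak):
  initial in-degrees: [2, 2, 1, 0, 0, 4, 1]
  ready (indeg=0): [3, 4]
  pop 3: indeg[1]->1; indeg[2]->0; indeg[5]->3 | ready=[2, 4] | order so far=[3]
  pop 2: indeg[0]->1; indeg[1]->0; indeg[5]->2; indeg[6]->0 | ready=[1, 4, 6] | order so far=[3, 2]
  pop 1: indeg[0]->0 | ready=[0, 4, 6] | order so far=[3, 2, 1]
  pop 0: indeg[5]->1 | ready=[4, 6] | order so far=[3, 2, 1, 0]
  pop 4: no out-edges | ready=[6] | order so far=[3, 2, 1, 0, 4]
  pop 6: indeg[5]->0 | ready=[5] | order so far=[3, 2, 1, 0, 4, 6]
  pop 5: no out-edges | ready=[] | order so far=[3, 2, 1, 0, 4, 6, 5]
New canonical toposort: [3, 2, 1, 0, 4, 6, 5]
Compare positions:
  Node 0: index 3 -> 3 (same)
  Node 1: index 2 -> 2 (same)
  Node 2: index 1 -> 1 (same)
  Node 3: index 0 -> 0 (same)
  Node 4: index 4 -> 4 (same)
  Node 5: index 6 -> 6 (same)
  Node 6: index 5 -> 5 (same)
Nodes that changed position: none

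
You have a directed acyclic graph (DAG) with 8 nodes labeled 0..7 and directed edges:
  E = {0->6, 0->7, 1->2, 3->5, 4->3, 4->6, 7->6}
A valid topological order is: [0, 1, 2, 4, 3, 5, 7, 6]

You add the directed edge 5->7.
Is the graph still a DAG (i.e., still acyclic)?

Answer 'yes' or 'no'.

Answer: yes

Derivation:
Given toposort: [0, 1, 2, 4, 3, 5, 7, 6]
Position of 5: index 5; position of 7: index 6
New edge 5->7: forward
Forward edge: respects the existing order. Still a DAG, same toposort still valid.
Still a DAG? yes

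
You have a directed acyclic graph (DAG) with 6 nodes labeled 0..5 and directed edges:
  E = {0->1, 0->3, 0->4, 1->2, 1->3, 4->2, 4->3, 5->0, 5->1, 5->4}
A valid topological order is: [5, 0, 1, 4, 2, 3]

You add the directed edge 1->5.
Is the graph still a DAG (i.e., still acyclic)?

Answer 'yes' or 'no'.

Given toposort: [5, 0, 1, 4, 2, 3]
Position of 1: index 2; position of 5: index 0
New edge 1->5: backward (u after v in old order)
Backward edge: old toposort is now invalid. Check if this creates a cycle.
Does 5 already reach 1? Reachable from 5: [0, 1, 2, 3, 4, 5]. YES -> cycle!
Still a DAG? no

Answer: no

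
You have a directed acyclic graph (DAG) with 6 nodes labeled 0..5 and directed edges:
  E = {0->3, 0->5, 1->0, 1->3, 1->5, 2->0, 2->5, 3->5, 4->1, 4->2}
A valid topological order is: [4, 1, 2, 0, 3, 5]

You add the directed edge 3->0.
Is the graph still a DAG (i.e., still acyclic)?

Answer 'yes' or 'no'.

Given toposort: [4, 1, 2, 0, 3, 5]
Position of 3: index 4; position of 0: index 3
New edge 3->0: backward (u after v in old order)
Backward edge: old toposort is now invalid. Check if this creates a cycle.
Does 0 already reach 3? Reachable from 0: [0, 3, 5]. YES -> cycle!
Still a DAG? no

Answer: no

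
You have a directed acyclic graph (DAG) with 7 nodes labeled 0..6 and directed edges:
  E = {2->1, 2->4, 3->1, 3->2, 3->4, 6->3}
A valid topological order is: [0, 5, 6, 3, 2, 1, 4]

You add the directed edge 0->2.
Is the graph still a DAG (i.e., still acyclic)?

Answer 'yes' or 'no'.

Given toposort: [0, 5, 6, 3, 2, 1, 4]
Position of 0: index 0; position of 2: index 4
New edge 0->2: forward
Forward edge: respects the existing order. Still a DAG, same toposort still valid.
Still a DAG? yes

Answer: yes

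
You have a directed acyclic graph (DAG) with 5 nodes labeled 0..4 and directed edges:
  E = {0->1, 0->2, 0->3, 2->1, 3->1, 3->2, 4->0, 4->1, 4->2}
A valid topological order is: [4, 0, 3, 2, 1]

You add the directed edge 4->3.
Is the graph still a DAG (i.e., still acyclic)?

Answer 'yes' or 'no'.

Given toposort: [4, 0, 3, 2, 1]
Position of 4: index 0; position of 3: index 2
New edge 4->3: forward
Forward edge: respects the existing order. Still a DAG, same toposort still valid.
Still a DAG? yes

Answer: yes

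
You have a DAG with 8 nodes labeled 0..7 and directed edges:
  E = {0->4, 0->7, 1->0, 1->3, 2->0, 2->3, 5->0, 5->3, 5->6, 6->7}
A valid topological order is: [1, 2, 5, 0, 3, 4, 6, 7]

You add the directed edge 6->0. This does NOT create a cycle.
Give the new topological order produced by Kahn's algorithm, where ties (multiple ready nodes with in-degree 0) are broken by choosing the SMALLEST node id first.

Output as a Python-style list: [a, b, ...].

Answer: [1, 2, 5, 3, 6, 0, 4, 7]

Derivation:
Old toposort: [1, 2, 5, 0, 3, 4, 6, 7]
Added edge: 6->0
Position of 6 (6) > position of 0 (3). Must reorder: 6 must now come before 0.
Run Kahn's algorithm (break ties by smallest node id):
  initial in-degrees: [4, 0, 0, 3, 1, 0, 1, 2]
  ready (indeg=0): [1, 2, 5]
  pop 1: indeg[0]->3; indeg[3]->2 | ready=[2, 5] | order so far=[1]
  pop 2: indeg[0]->2; indeg[3]->1 | ready=[5] | order so far=[1, 2]
  pop 5: indeg[0]->1; indeg[3]->0; indeg[6]->0 | ready=[3, 6] | order so far=[1, 2, 5]
  pop 3: no out-edges | ready=[6] | order so far=[1, 2, 5, 3]
  pop 6: indeg[0]->0; indeg[7]->1 | ready=[0] | order so far=[1, 2, 5, 3, 6]
  pop 0: indeg[4]->0; indeg[7]->0 | ready=[4, 7] | order so far=[1, 2, 5, 3, 6, 0]
  pop 4: no out-edges | ready=[7] | order so far=[1, 2, 5, 3, 6, 0, 4]
  pop 7: no out-edges | ready=[] | order so far=[1, 2, 5, 3, 6, 0, 4, 7]
  Result: [1, 2, 5, 3, 6, 0, 4, 7]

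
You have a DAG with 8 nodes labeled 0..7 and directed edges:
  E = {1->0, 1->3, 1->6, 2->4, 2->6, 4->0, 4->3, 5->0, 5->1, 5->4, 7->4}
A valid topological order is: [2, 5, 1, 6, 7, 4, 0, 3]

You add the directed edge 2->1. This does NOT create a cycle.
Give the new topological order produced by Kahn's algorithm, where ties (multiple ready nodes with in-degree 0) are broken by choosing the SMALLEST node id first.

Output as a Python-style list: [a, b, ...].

Old toposort: [2, 5, 1, 6, 7, 4, 0, 3]
Added edge: 2->1
Position of 2 (0) < position of 1 (2). Old order still valid.
Run Kahn's algorithm (break ties by smallest node id):
  initial in-degrees: [3, 2, 0, 2, 3, 0, 2, 0]
  ready (indeg=0): [2, 5, 7]
  pop 2: indeg[1]->1; indeg[4]->2; indeg[6]->1 | ready=[5, 7] | order so far=[2]
  pop 5: indeg[0]->2; indeg[1]->0; indeg[4]->1 | ready=[1, 7] | order so far=[2, 5]
  pop 1: indeg[0]->1; indeg[3]->1; indeg[6]->0 | ready=[6, 7] | order so far=[2, 5, 1]
  pop 6: no out-edges | ready=[7] | order so far=[2, 5, 1, 6]
  pop 7: indeg[4]->0 | ready=[4] | order so far=[2, 5, 1, 6, 7]
  pop 4: indeg[0]->0; indeg[3]->0 | ready=[0, 3] | order so far=[2, 5, 1, 6, 7, 4]
  pop 0: no out-edges | ready=[3] | order so far=[2, 5, 1, 6, 7, 4, 0]
  pop 3: no out-edges | ready=[] | order so far=[2, 5, 1, 6, 7, 4, 0, 3]
  Result: [2, 5, 1, 6, 7, 4, 0, 3]

Answer: [2, 5, 1, 6, 7, 4, 0, 3]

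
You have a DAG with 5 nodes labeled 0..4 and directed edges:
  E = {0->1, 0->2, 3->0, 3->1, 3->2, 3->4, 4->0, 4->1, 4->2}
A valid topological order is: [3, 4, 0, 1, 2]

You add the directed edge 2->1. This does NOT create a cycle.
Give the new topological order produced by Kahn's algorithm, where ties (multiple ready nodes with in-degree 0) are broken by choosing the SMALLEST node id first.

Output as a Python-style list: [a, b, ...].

Answer: [3, 4, 0, 2, 1]

Derivation:
Old toposort: [3, 4, 0, 1, 2]
Added edge: 2->1
Position of 2 (4) > position of 1 (3). Must reorder: 2 must now come before 1.
Run Kahn's algorithm (break ties by smallest node id):
  initial in-degrees: [2, 4, 3, 0, 1]
  ready (indeg=0): [3]
  pop 3: indeg[0]->1; indeg[1]->3; indeg[2]->2; indeg[4]->0 | ready=[4] | order so far=[3]
  pop 4: indeg[0]->0; indeg[1]->2; indeg[2]->1 | ready=[0] | order so far=[3, 4]
  pop 0: indeg[1]->1; indeg[2]->0 | ready=[2] | order so far=[3, 4, 0]
  pop 2: indeg[1]->0 | ready=[1] | order so far=[3, 4, 0, 2]
  pop 1: no out-edges | ready=[] | order so far=[3, 4, 0, 2, 1]
  Result: [3, 4, 0, 2, 1]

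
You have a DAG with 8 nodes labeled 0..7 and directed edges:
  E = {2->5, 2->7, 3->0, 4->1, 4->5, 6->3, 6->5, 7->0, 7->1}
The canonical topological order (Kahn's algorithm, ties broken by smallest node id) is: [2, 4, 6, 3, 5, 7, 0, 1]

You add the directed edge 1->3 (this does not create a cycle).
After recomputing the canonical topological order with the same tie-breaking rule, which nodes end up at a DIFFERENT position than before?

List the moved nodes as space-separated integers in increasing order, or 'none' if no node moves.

Old toposort: [2, 4, 6, 3, 5, 7, 0, 1]
Added edge 1->3
Recompute Kahn (smallest-id tiebreak):
  initial in-degrees: [2, 2, 0, 2, 0, 3, 0, 1]
  ready (indeg=0): [2, 4, 6]
  pop 2: indeg[5]->2; indeg[7]->0 | ready=[4, 6, 7] | order so far=[2]
  pop 4: indeg[1]->1; indeg[5]->1 | ready=[6, 7] | order so far=[2, 4]
  pop 6: indeg[3]->1; indeg[5]->0 | ready=[5, 7] | order so far=[2, 4, 6]
  pop 5: no out-edges | ready=[7] | order so far=[2, 4, 6, 5]
  pop 7: indeg[0]->1; indeg[1]->0 | ready=[1] | order so far=[2, 4, 6, 5, 7]
  pop 1: indeg[3]->0 | ready=[3] | order so far=[2, 4, 6, 5, 7, 1]
  pop 3: indeg[0]->0 | ready=[0] | order so far=[2, 4, 6, 5, 7, 1, 3]
  pop 0: no out-edges | ready=[] | order so far=[2, 4, 6, 5, 7, 1, 3, 0]
New canonical toposort: [2, 4, 6, 5, 7, 1, 3, 0]
Compare positions:
  Node 0: index 6 -> 7 (moved)
  Node 1: index 7 -> 5 (moved)
  Node 2: index 0 -> 0 (same)
  Node 3: index 3 -> 6 (moved)
  Node 4: index 1 -> 1 (same)
  Node 5: index 4 -> 3 (moved)
  Node 6: index 2 -> 2 (same)
  Node 7: index 5 -> 4 (moved)
Nodes that changed position: 0 1 3 5 7

Answer: 0 1 3 5 7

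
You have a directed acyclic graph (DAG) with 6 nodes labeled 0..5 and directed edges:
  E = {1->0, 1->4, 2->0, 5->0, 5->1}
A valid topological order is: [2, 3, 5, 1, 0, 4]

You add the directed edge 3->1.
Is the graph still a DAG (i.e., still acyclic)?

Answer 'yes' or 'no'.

Answer: yes

Derivation:
Given toposort: [2, 3, 5, 1, 0, 4]
Position of 3: index 1; position of 1: index 3
New edge 3->1: forward
Forward edge: respects the existing order. Still a DAG, same toposort still valid.
Still a DAG? yes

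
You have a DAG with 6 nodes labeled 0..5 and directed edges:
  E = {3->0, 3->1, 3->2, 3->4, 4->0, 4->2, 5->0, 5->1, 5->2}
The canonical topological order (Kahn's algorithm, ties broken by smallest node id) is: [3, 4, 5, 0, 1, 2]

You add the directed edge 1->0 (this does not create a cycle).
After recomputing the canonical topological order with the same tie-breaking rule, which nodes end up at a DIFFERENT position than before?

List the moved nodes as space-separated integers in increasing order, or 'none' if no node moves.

Old toposort: [3, 4, 5, 0, 1, 2]
Added edge 1->0
Recompute Kahn (smallest-id tiebreak):
  initial in-degrees: [4, 2, 3, 0, 1, 0]
  ready (indeg=0): [3, 5]
  pop 3: indeg[0]->3; indeg[1]->1; indeg[2]->2; indeg[4]->0 | ready=[4, 5] | order so far=[3]
  pop 4: indeg[0]->2; indeg[2]->1 | ready=[5] | order so far=[3, 4]
  pop 5: indeg[0]->1; indeg[1]->0; indeg[2]->0 | ready=[1, 2] | order so far=[3, 4, 5]
  pop 1: indeg[0]->0 | ready=[0, 2] | order so far=[3, 4, 5, 1]
  pop 0: no out-edges | ready=[2] | order so far=[3, 4, 5, 1, 0]
  pop 2: no out-edges | ready=[] | order so far=[3, 4, 5, 1, 0, 2]
New canonical toposort: [3, 4, 5, 1, 0, 2]
Compare positions:
  Node 0: index 3 -> 4 (moved)
  Node 1: index 4 -> 3 (moved)
  Node 2: index 5 -> 5 (same)
  Node 3: index 0 -> 0 (same)
  Node 4: index 1 -> 1 (same)
  Node 5: index 2 -> 2 (same)
Nodes that changed position: 0 1

Answer: 0 1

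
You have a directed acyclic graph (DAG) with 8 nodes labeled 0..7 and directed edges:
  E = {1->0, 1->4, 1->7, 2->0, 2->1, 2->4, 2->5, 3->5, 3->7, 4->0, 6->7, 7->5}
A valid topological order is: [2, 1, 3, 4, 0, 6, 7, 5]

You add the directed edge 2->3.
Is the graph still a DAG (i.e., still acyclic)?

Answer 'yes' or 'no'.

Given toposort: [2, 1, 3, 4, 0, 6, 7, 5]
Position of 2: index 0; position of 3: index 2
New edge 2->3: forward
Forward edge: respects the existing order. Still a DAG, same toposort still valid.
Still a DAG? yes

Answer: yes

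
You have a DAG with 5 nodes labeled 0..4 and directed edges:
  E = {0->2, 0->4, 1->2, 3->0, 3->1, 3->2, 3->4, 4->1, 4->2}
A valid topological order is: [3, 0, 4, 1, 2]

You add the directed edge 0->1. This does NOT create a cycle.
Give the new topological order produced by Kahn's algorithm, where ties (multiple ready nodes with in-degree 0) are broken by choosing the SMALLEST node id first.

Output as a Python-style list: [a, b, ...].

Answer: [3, 0, 4, 1, 2]

Derivation:
Old toposort: [3, 0, 4, 1, 2]
Added edge: 0->1
Position of 0 (1) < position of 1 (3). Old order still valid.
Run Kahn's algorithm (break ties by smallest node id):
  initial in-degrees: [1, 3, 4, 0, 2]
  ready (indeg=0): [3]
  pop 3: indeg[0]->0; indeg[1]->2; indeg[2]->3; indeg[4]->1 | ready=[0] | order so far=[3]
  pop 0: indeg[1]->1; indeg[2]->2; indeg[4]->0 | ready=[4] | order so far=[3, 0]
  pop 4: indeg[1]->0; indeg[2]->1 | ready=[1] | order so far=[3, 0, 4]
  pop 1: indeg[2]->0 | ready=[2] | order so far=[3, 0, 4, 1]
  pop 2: no out-edges | ready=[] | order so far=[3, 0, 4, 1, 2]
  Result: [3, 0, 4, 1, 2]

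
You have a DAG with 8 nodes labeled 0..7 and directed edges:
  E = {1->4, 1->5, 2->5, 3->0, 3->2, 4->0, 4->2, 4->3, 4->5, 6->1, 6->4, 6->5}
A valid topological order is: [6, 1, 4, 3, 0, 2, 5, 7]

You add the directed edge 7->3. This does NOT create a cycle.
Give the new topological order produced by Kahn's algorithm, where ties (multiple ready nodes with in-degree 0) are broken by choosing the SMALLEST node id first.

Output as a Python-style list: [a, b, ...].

Old toposort: [6, 1, 4, 3, 0, 2, 5, 7]
Added edge: 7->3
Position of 7 (7) > position of 3 (3). Must reorder: 7 must now come before 3.
Run Kahn's algorithm (break ties by smallest node id):
  initial in-degrees: [2, 1, 2, 2, 2, 4, 0, 0]
  ready (indeg=0): [6, 7]
  pop 6: indeg[1]->0; indeg[4]->1; indeg[5]->3 | ready=[1, 7] | order so far=[6]
  pop 1: indeg[4]->0; indeg[5]->2 | ready=[4, 7] | order so far=[6, 1]
  pop 4: indeg[0]->1; indeg[2]->1; indeg[3]->1; indeg[5]->1 | ready=[7] | order so far=[6, 1, 4]
  pop 7: indeg[3]->0 | ready=[3] | order so far=[6, 1, 4, 7]
  pop 3: indeg[0]->0; indeg[2]->0 | ready=[0, 2] | order so far=[6, 1, 4, 7, 3]
  pop 0: no out-edges | ready=[2] | order so far=[6, 1, 4, 7, 3, 0]
  pop 2: indeg[5]->0 | ready=[5] | order so far=[6, 1, 4, 7, 3, 0, 2]
  pop 5: no out-edges | ready=[] | order so far=[6, 1, 4, 7, 3, 0, 2, 5]
  Result: [6, 1, 4, 7, 3, 0, 2, 5]

Answer: [6, 1, 4, 7, 3, 0, 2, 5]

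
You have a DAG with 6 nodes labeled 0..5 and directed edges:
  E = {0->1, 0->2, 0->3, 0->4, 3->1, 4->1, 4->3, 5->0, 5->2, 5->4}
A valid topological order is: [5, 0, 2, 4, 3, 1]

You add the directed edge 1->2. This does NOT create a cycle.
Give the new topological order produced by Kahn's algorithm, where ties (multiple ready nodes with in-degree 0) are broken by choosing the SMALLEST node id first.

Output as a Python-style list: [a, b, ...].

Answer: [5, 0, 4, 3, 1, 2]

Derivation:
Old toposort: [5, 0, 2, 4, 3, 1]
Added edge: 1->2
Position of 1 (5) > position of 2 (2). Must reorder: 1 must now come before 2.
Run Kahn's algorithm (break ties by smallest node id):
  initial in-degrees: [1, 3, 3, 2, 2, 0]
  ready (indeg=0): [5]
  pop 5: indeg[0]->0; indeg[2]->2; indeg[4]->1 | ready=[0] | order so far=[5]
  pop 0: indeg[1]->2; indeg[2]->1; indeg[3]->1; indeg[4]->0 | ready=[4] | order so far=[5, 0]
  pop 4: indeg[1]->1; indeg[3]->0 | ready=[3] | order so far=[5, 0, 4]
  pop 3: indeg[1]->0 | ready=[1] | order so far=[5, 0, 4, 3]
  pop 1: indeg[2]->0 | ready=[2] | order so far=[5, 0, 4, 3, 1]
  pop 2: no out-edges | ready=[] | order so far=[5, 0, 4, 3, 1, 2]
  Result: [5, 0, 4, 3, 1, 2]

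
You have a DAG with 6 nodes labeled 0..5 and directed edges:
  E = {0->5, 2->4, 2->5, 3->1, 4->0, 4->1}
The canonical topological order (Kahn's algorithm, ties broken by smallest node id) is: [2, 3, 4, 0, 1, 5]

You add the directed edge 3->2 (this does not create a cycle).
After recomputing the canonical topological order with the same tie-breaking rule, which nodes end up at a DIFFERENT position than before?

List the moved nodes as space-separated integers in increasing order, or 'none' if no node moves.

Answer: 2 3

Derivation:
Old toposort: [2, 3, 4, 0, 1, 5]
Added edge 3->2
Recompute Kahn (smallest-id tiebreak):
  initial in-degrees: [1, 2, 1, 0, 1, 2]
  ready (indeg=0): [3]
  pop 3: indeg[1]->1; indeg[2]->0 | ready=[2] | order so far=[3]
  pop 2: indeg[4]->0; indeg[5]->1 | ready=[4] | order so far=[3, 2]
  pop 4: indeg[0]->0; indeg[1]->0 | ready=[0, 1] | order so far=[3, 2, 4]
  pop 0: indeg[5]->0 | ready=[1, 5] | order so far=[3, 2, 4, 0]
  pop 1: no out-edges | ready=[5] | order so far=[3, 2, 4, 0, 1]
  pop 5: no out-edges | ready=[] | order so far=[3, 2, 4, 0, 1, 5]
New canonical toposort: [3, 2, 4, 0, 1, 5]
Compare positions:
  Node 0: index 3 -> 3 (same)
  Node 1: index 4 -> 4 (same)
  Node 2: index 0 -> 1 (moved)
  Node 3: index 1 -> 0 (moved)
  Node 4: index 2 -> 2 (same)
  Node 5: index 5 -> 5 (same)
Nodes that changed position: 2 3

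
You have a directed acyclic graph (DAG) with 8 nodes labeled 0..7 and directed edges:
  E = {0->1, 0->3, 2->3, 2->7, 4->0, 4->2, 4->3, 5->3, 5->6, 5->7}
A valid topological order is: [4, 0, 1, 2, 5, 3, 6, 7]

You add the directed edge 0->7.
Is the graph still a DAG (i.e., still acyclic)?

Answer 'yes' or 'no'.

Given toposort: [4, 0, 1, 2, 5, 3, 6, 7]
Position of 0: index 1; position of 7: index 7
New edge 0->7: forward
Forward edge: respects the existing order. Still a DAG, same toposort still valid.
Still a DAG? yes

Answer: yes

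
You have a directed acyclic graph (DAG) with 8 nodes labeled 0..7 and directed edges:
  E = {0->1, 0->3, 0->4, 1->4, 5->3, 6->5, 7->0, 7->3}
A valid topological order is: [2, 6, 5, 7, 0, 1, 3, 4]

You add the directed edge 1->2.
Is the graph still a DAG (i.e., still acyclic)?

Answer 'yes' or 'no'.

Answer: yes

Derivation:
Given toposort: [2, 6, 5, 7, 0, 1, 3, 4]
Position of 1: index 5; position of 2: index 0
New edge 1->2: backward (u after v in old order)
Backward edge: old toposort is now invalid. Check if this creates a cycle.
Does 2 already reach 1? Reachable from 2: [2]. NO -> still a DAG (reorder needed).
Still a DAG? yes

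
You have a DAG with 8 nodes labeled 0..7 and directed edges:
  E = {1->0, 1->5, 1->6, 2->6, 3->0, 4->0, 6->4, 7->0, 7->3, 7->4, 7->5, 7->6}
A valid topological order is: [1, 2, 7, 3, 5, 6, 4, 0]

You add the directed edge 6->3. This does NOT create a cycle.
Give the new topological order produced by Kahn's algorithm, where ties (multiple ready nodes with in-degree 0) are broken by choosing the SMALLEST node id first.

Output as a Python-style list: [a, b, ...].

Answer: [1, 2, 7, 5, 6, 3, 4, 0]

Derivation:
Old toposort: [1, 2, 7, 3, 5, 6, 4, 0]
Added edge: 6->3
Position of 6 (5) > position of 3 (3). Must reorder: 6 must now come before 3.
Run Kahn's algorithm (break ties by smallest node id):
  initial in-degrees: [4, 0, 0, 2, 2, 2, 3, 0]
  ready (indeg=0): [1, 2, 7]
  pop 1: indeg[0]->3; indeg[5]->1; indeg[6]->2 | ready=[2, 7] | order so far=[1]
  pop 2: indeg[6]->1 | ready=[7] | order so far=[1, 2]
  pop 7: indeg[0]->2; indeg[3]->1; indeg[4]->1; indeg[5]->0; indeg[6]->0 | ready=[5, 6] | order so far=[1, 2, 7]
  pop 5: no out-edges | ready=[6] | order so far=[1, 2, 7, 5]
  pop 6: indeg[3]->0; indeg[4]->0 | ready=[3, 4] | order so far=[1, 2, 7, 5, 6]
  pop 3: indeg[0]->1 | ready=[4] | order so far=[1, 2, 7, 5, 6, 3]
  pop 4: indeg[0]->0 | ready=[0] | order so far=[1, 2, 7, 5, 6, 3, 4]
  pop 0: no out-edges | ready=[] | order so far=[1, 2, 7, 5, 6, 3, 4, 0]
  Result: [1, 2, 7, 5, 6, 3, 4, 0]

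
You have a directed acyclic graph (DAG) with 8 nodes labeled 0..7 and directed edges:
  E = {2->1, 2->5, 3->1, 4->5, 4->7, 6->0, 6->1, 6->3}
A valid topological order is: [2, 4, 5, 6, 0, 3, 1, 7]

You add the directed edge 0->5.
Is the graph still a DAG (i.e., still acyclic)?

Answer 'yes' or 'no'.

Given toposort: [2, 4, 5, 6, 0, 3, 1, 7]
Position of 0: index 4; position of 5: index 2
New edge 0->5: backward (u after v in old order)
Backward edge: old toposort is now invalid. Check if this creates a cycle.
Does 5 already reach 0? Reachable from 5: [5]. NO -> still a DAG (reorder needed).
Still a DAG? yes

Answer: yes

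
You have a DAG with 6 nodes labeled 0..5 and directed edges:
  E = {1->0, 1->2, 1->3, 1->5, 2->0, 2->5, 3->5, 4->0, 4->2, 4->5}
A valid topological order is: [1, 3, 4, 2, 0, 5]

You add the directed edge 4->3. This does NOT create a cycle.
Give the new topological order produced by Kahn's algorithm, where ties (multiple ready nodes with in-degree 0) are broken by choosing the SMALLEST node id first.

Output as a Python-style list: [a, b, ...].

Answer: [1, 4, 2, 0, 3, 5]

Derivation:
Old toposort: [1, 3, 4, 2, 0, 5]
Added edge: 4->3
Position of 4 (2) > position of 3 (1). Must reorder: 4 must now come before 3.
Run Kahn's algorithm (break ties by smallest node id):
  initial in-degrees: [3, 0, 2, 2, 0, 4]
  ready (indeg=0): [1, 4]
  pop 1: indeg[0]->2; indeg[2]->1; indeg[3]->1; indeg[5]->3 | ready=[4] | order so far=[1]
  pop 4: indeg[0]->1; indeg[2]->0; indeg[3]->0; indeg[5]->2 | ready=[2, 3] | order so far=[1, 4]
  pop 2: indeg[0]->0; indeg[5]->1 | ready=[0, 3] | order so far=[1, 4, 2]
  pop 0: no out-edges | ready=[3] | order so far=[1, 4, 2, 0]
  pop 3: indeg[5]->0 | ready=[5] | order so far=[1, 4, 2, 0, 3]
  pop 5: no out-edges | ready=[] | order so far=[1, 4, 2, 0, 3, 5]
  Result: [1, 4, 2, 0, 3, 5]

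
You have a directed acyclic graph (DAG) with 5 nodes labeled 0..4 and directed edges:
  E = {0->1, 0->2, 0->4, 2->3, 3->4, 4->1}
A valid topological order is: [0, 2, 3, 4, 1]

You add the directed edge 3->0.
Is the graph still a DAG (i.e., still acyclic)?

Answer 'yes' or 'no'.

Answer: no

Derivation:
Given toposort: [0, 2, 3, 4, 1]
Position of 3: index 2; position of 0: index 0
New edge 3->0: backward (u after v in old order)
Backward edge: old toposort is now invalid. Check if this creates a cycle.
Does 0 already reach 3? Reachable from 0: [0, 1, 2, 3, 4]. YES -> cycle!
Still a DAG? no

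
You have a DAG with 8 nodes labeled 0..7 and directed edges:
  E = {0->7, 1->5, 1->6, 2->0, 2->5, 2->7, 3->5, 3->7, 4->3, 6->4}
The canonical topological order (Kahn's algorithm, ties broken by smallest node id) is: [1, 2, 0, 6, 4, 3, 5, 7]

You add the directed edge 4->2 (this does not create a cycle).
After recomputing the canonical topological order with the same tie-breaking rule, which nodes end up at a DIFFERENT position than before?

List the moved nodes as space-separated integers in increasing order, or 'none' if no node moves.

Old toposort: [1, 2, 0, 6, 4, 3, 5, 7]
Added edge 4->2
Recompute Kahn (smallest-id tiebreak):
  initial in-degrees: [1, 0, 1, 1, 1, 3, 1, 3]
  ready (indeg=0): [1]
  pop 1: indeg[5]->2; indeg[6]->0 | ready=[6] | order so far=[1]
  pop 6: indeg[4]->0 | ready=[4] | order so far=[1, 6]
  pop 4: indeg[2]->0; indeg[3]->0 | ready=[2, 3] | order so far=[1, 6, 4]
  pop 2: indeg[0]->0; indeg[5]->1; indeg[7]->2 | ready=[0, 3] | order so far=[1, 6, 4, 2]
  pop 0: indeg[7]->1 | ready=[3] | order so far=[1, 6, 4, 2, 0]
  pop 3: indeg[5]->0; indeg[7]->0 | ready=[5, 7] | order so far=[1, 6, 4, 2, 0, 3]
  pop 5: no out-edges | ready=[7] | order so far=[1, 6, 4, 2, 0, 3, 5]
  pop 7: no out-edges | ready=[] | order so far=[1, 6, 4, 2, 0, 3, 5, 7]
New canonical toposort: [1, 6, 4, 2, 0, 3, 5, 7]
Compare positions:
  Node 0: index 2 -> 4 (moved)
  Node 1: index 0 -> 0 (same)
  Node 2: index 1 -> 3 (moved)
  Node 3: index 5 -> 5 (same)
  Node 4: index 4 -> 2 (moved)
  Node 5: index 6 -> 6 (same)
  Node 6: index 3 -> 1 (moved)
  Node 7: index 7 -> 7 (same)
Nodes that changed position: 0 2 4 6

Answer: 0 2 4 6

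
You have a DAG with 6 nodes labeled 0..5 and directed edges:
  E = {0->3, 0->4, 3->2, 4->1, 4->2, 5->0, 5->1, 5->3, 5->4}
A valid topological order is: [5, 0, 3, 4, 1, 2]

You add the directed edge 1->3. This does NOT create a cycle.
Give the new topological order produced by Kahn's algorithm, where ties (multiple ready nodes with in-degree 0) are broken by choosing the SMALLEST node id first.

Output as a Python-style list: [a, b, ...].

Answer: [5, 0, 4, 1, 3, 2]

Derivation:
Old toposort: [5, 0, 3, 4, 1, 2]
Added edge: 1->3
Position of 1 (4) > position of 3 (2). Must reorder: 1 must now come before 3.
Run Kahn's algorithm (break ties by smallest node id):
  initial in-degrees: [1, 2, 2, 3, 2, 0]
  ready (indeg=0): [5]
  pop 5: indeg[0]->0; indeg[1]->1; indeg[3]->2; indeg[4]->1 | ready=[0] | order so far=[5]
  pop 0: indeg[3]->1; indeg[4]->0 | ready=[4] | order so far=[5, 0]
  pop 4: indeg[1]->0; indeg[2]->1 | ready=[1] | order so far=[5, 0, 4]
  pop 1: indeg[3]->0 | ready=[3] | order so far=[5, 0, 4, 1]
  pop 3: indeg[2]->0 | ready=[2] | order so far=[5, 0, 4, 1, 3]
  pop 2: no out-edges | ready=[] | order so far=[5, 0, 4, 1, 3, 2]
  Result: [5, 0, 4, 1, 3, 2]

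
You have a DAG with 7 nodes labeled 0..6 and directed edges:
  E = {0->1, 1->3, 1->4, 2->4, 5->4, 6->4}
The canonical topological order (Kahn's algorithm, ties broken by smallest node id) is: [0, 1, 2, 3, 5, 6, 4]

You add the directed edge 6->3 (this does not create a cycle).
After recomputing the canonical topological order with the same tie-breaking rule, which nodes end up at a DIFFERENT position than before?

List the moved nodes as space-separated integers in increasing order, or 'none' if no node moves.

Old toposort: [0, 1, 2, 3, 5, 6, 4]
Added edge 6->3
Recompute Kahn (smallest-id tiebreak):
  initial in-degrees: [0, 1, 0, 2, 4, 0, 0]
  ready (indeg=0): [0, 2, 5, 6]
  pop 0: indeg[1]->0 | ready=[1, 2, 5, 6] | order so far=[0]
  pop 1: indeg[3]->1; indeg[4]->3 | ready=[2, 5, 6] | order so far=[0, 1]
  pop 2: indeg[4]->2 | ready=[5, 6] | order so far=[0, 1, 2]
  pop 5: indeg[4]->1 | ready=[6] | order so far=[0, 1, 2, 5]
  pop 6: indeg[3]->0; indeg[4]->0 | ready=[3, 4] | order so far=[0, 1, 2, 5, 6]
  pop 3: no out-edges | ready=[4] | order so far=[0, 1, 2, 5, 6, 3]
  pop 4: no out-edges | ready=[] | order so far=[0, 1, 2, 5, 6, 3, 4]
New canonical toposort: [0, 1, 2, 5, 6, 3, 4]
Compare positions:
  Node 0: index 0 -> 0 (same)
  Node 1: index 1 -> 1 (same)
  Node 2: index 2 -> 2 (same)
  Node 3: index 3 -> 5 (moved)
  Node 4: index 6 -> 6 (same)
  Node 5: index 4 -> 3 (moved)
  Node 6: index 5 -> 4 (moved)
Nodes that changed position: 3 5 6

Answer: 3 5 6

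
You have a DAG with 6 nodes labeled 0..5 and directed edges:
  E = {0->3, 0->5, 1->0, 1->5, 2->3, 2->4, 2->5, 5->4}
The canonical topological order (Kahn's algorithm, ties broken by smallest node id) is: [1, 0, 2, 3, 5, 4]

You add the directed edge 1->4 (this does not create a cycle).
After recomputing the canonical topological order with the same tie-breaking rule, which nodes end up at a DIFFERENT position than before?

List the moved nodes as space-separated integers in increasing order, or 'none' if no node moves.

Answer: none

Derivation:
Old toposort: [1, 0, 2, 3, 5, 4]
Added edge 1->4
Recompute Kahn (smallest-id tiebreak):
  initial in-degrees: [1, 0, 0, 2, 3, 3]
  ready (indeg=0): [1, 2]
  pop 1: indeg[0]->0; indeg[4]->2; indeg[5]->2 | ready=[0, 2] | order so far=[1]
  pop 0: indeg[3]->1; indeg[5]->1 | ready=[2] | order so far=[1, 0]
  pop 2: indeg[3]->0; indeg[4]->1; indeg[5]->0 | ready=[3, 5] | order so far=[1, 0, 2]
  pop 3: no out-edges | ready=[5] | order so far=[1, 0, 2, 3]
  pop 5: indeg[4]->0 | ready=[4] | order so far=[1, 0, 2, 3, 5]
  pop 4: no out-edges | ready=[] | order so far=[1, 0, 2, 3, 5, 4]
New canonical toposort: [1, 0, 2, 3, 5, 4]
Compare positions:
  Node 0: index 1 -> 1 (same)
  Node 1: index 0 -> 0 (same)
  Node 2: index 2 -> 2 (same)
  Node 3: index 3 -> 3 (same)
  Node 4: index 5 -> 5 (same)
  Node 5: index 4 -> 4 (same)
Nodes that changed position: none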